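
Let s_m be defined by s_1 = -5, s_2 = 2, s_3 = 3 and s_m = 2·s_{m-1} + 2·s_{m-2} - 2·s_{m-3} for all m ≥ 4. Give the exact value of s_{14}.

164992

Iterate the recurrence:
s_4 = 20  s_5 = 42  s_6 = 118  …  s_{11} = 10792  s_{12} = 26808  s_{13} = 66480  s_{14} = 164992.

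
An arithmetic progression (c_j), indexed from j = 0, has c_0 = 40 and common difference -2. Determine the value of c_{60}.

c_j = 40 + (j - 0)·(-2).
c_{60} = 40 + 60·(-2) = -80.

-80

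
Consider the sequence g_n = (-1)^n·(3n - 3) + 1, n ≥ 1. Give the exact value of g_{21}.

-59

(-1)^21 = -1; 3n - 3 at n=21 is 60; so g_{21} = -59.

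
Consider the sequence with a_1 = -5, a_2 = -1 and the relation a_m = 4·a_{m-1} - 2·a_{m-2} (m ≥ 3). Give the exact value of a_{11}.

a_3 = 6  a_4 = 26  a_5 = 92  a_6 = 316  a_7 = 1080  a_8 = 3688  a_9 = 12592  a_{10} = 42992  a_{11} = 146784.

146784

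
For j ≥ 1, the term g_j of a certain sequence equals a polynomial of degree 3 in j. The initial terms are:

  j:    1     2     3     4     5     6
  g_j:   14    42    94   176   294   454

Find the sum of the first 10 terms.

5540

1st diffs: 28, 52, 82, 118, 160.
2nd diffs: 24, 30, 36, 42.
3rd diffs: 6, 6, 6 (constant).
Newton forward-difference form: g_j = 14 + 28·C(j-1,1) + 24·C(j-1,2) + 6·C(j-1,3).
Continuing: 662, 924, 1246, 1634.
Summing j = 1..10 (10 terms) gives 5540.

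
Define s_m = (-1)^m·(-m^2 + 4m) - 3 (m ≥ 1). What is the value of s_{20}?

(-1)^20 = 1; -m^2 + 4m at m=20 is -320; so s_{20} = -323.

-323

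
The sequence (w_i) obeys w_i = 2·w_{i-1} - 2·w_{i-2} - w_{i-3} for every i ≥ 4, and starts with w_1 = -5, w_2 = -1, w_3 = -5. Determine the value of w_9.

Iterate the recurrence:
w_4 = -3, w_5 = 5, w_6 = 21, w_7 = 35, w_8 = 23, w_9 = -45.

-45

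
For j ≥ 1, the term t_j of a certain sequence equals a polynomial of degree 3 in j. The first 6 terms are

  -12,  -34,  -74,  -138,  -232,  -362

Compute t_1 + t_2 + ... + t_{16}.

1st diffs: -22, -40, -64, -94, -130.
2nd diffs: -18, -24, -30, -36.
3rd diffs: -6, -6, -6 (constant).
Newton forward-difference form: t_j = -12 + (-22)·C(j-1,1) + (-18)·C(j-1,2) + (-6)·C(j-1,3).
Continuing: …, -534, -754, -1028, -1362, …, t_{16} = -4962.
Summing j = 1..16 (16 terms) gives -23832.

-23832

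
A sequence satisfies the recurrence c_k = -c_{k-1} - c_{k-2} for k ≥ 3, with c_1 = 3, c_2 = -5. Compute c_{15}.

c_3 = 2;  c_4 = 3;  c_5 = -5;  …;  c_{12} = 2;  c_{13} = 3;  c_{14} = -5;  c_{15} = 2.

2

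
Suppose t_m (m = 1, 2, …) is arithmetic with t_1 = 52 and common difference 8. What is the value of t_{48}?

428

t_m = 52 + (m - 1)·8.
t_{48} = 52 + 47·8 = 428.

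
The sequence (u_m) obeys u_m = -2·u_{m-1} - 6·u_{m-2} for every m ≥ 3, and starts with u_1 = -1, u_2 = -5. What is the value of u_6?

Compute successive terms:
u_3 = 16; u_4 = -2; u_5 = -92; u_6 = 196.

196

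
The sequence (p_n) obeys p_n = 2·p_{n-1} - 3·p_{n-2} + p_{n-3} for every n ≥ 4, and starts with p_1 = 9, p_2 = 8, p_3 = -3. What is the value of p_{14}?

1260

Step forward from the initial values:
p_4 = -21  p_5 = -25  p_6 = 10  …  p_{11} = -343  p_{12} = 59  p_{13} = 890  p_{14} = 1260.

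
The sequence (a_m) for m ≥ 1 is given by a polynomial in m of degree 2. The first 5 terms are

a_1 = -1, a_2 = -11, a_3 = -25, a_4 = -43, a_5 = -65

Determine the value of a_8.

1st diffs: -10, -14, -18, -22.
2nd diffs: -4, -4, -4 (constant).
Newton forward-difference form: a_m = -1 + (-10)·C(m-1,1) + (-4)·C(m-1,2).
At m = 8: m-1 = 7, so a_8 = -1 - 70 - 84 = -155.

-155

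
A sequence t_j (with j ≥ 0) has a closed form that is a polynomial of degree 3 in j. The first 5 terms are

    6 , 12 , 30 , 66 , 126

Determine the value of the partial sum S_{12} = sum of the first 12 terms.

1st diffs: 6, 18, 36, 60.
2nd diffs: 12, 18, 24.
3rd diffs: 6, 6 (constant).
Newton forward-difference form: t_j = 6 + 6·C(j,1) + 12·C(j,2) + 6·C(j,3).
Continuing: …, 216, 342, 510, 726, …, t_{11} = 1722.
Summing j = 0..11 (12 terms) gives 6078.

6078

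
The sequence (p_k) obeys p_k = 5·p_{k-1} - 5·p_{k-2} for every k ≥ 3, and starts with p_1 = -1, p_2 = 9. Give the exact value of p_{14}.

84515625

Iterate the recurrence:
p_3 = 50, p_4 = 205, p_5 = 775, …, p_{11} = 1784375, p_{12} = 6456250, p_{13} = 23359375, p_{14} = 84515625.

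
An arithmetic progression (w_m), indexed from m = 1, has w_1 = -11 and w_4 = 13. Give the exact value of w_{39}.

Common difference d = (13 - (-11)) / (4 - 1) = 8.
w_m = -11 + (m - 1)·8.
w_{39} = -11 + 38·8 = 293.

293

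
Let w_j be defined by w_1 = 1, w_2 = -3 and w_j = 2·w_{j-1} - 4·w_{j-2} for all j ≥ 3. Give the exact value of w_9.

Step forward from the initial values:
w_3 = -10; w_4 = -8; w_5 = 24; w_6 = 80; w_7 = 64; w_8 = -192; w_9 = -640.

-640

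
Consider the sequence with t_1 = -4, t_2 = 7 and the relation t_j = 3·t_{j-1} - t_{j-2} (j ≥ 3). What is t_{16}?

Applying the relation repeatedly:
t_3 = 25, t_4 = 68, t_5 = 179, …, t_{13} = 395420, t_{14} = 1035223, t_{15} = 2710249, t_{16} = 7095524.

7095524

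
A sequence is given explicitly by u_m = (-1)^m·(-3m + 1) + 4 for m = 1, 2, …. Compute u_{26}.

(-1)^26 = 1; -3m + 1 at m=26 is -77; so u_{26} = -73.

-73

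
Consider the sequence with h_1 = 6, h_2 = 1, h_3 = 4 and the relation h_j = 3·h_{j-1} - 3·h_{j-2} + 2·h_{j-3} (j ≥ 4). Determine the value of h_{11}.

3077

h_4 = 21  h_5 = 53  h_6 = 104  h_7 = 195  h_8 = 379  h_9 = 760  h_{10} = 1533  h_{11} = 3077.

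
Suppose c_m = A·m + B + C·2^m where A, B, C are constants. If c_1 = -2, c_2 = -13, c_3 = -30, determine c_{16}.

-196679

Write the equations: A + B + 2C = -2; 2A + B + 4C = -13; 3A + B + 8C = -30.
Subtracting the first from the second: A + 2C = -11.
Subtracting the second from the third: A + 4C = -17.
Solving: C = -3, A = -5, then B = 9.
Therefore c_{16} = -80 + 9 + (-3)·65536 = -196679.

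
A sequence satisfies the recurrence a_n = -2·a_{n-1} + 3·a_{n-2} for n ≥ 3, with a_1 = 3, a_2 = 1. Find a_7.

367

a_3 = 7;  a_4 = -11;  a_5 = 43;  a_6 = -119;  a_7 = 367.
(Characteristic roots are 1 and -3.)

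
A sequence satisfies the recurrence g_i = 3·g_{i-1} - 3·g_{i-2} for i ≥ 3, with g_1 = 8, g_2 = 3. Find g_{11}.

g_3 = -15  g_4 = -54  g_5 = -117  g_6 = -189  g_7 = -216  g_8 = -81  g_9 = 405  g_{10} = 1458  g_{11} = 3159.

3159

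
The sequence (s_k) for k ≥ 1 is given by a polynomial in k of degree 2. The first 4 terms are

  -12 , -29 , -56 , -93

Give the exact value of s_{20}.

-2045

1st diffs: -17, -27, -37.
2nd diffs: -10, -10 (constant).
Newton forward-difference form: s_k = -12 + (-17)·C(k-1,1) + (-10)·C(k-1,2).
At k = 20: k-1 = 19, so s_{20} = -12 - 323 - 1710 = -2045.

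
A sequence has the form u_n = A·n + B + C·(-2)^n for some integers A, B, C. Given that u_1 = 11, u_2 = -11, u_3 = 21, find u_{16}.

Write the equations: A + B - 2C = 11; 2A + B + 4C = -11; 3A + B - 8C = 21.
Subtracting the first from the second: A + 6C = -22.
Subtracting the second from the third: A - 12C = 32.
Solving: C = -3, A = -4, then B = 9.
Hence u_{16} = -4·16 + 9 + (-3)·65536 = -196663.

-196663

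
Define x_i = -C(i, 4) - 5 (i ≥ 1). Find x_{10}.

C(10, 4) = 210, so x_{10} = -215.

-215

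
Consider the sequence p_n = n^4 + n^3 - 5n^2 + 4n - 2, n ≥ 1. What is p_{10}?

10538

p_{10} = 1·10^4 + 1·10^3 - 5·10^2 + 4·10 - 2 = 10538.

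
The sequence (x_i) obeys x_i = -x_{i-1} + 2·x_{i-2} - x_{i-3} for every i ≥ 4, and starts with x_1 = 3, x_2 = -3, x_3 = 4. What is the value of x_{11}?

2449

x_4 = -13;  x_5 = 24;  x_6 = -54;  x_7 = 115;  x_8 = -247;  x_9 = 531;  x_{10} = -1140;  x_{11} = 2449.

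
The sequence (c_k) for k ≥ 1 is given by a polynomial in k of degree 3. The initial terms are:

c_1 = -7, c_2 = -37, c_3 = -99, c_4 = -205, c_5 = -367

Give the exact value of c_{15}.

1st diffs: -30, -62, -106, -162.
2nd diffs: -32, -44, -56.
3rd diffs: -12, -12 (constant).
Newton forward-difference form: c_k = -7 + (-30)·C(k-1,1) + (-32)·C(k-1,2) + (-12)·C(k-1,3).
At k = 15: k-1 = 14, so c_{15} = -7 - 420 - 2912 - 4368 = -7707.

-7707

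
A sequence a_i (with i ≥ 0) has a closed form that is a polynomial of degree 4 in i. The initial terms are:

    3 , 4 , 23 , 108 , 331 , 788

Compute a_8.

1st diffs: 1, 19, 85, 223, 457.
2nd diffs: 18, 66, 138, 234.
3rd diffs: 48, 72, 96.
4th diffs: 24, 24 (constant).
So a_i = i^4 + 2i^3 - 4i^2 + 2i + 3.
Evaluating at i = 8 gives a_8 = 4883.

4883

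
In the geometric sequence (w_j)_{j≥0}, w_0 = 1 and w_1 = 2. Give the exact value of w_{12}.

4096

Common ratio r = 2.
w_j = 1·2^(j-0).
w_{12} = 1·2^12 = 4096.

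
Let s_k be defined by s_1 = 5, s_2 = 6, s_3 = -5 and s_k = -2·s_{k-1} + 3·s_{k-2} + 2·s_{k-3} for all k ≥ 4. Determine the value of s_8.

Step forward from the initial values:
s_4 = 38  s_5 = -79  s_6 = 262  s_7 = -685  s_8 = 1998.

1998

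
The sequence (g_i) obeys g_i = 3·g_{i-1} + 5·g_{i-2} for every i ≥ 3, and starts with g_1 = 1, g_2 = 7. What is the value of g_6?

Step forward from the initial values:
g_3 = 26  g_4 = 113  g_5 = 469  g_6 = 1972.

1972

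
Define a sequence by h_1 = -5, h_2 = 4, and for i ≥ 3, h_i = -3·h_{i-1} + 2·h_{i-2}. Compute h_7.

Step forward from the initial values:
h_3 = -22, h_4 = 74, h_5 = -266, h_6 = 946, h_7 = -3370.

-3370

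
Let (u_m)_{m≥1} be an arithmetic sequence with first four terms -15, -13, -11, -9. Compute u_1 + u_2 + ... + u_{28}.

Common difference d = 2.
u_m = -15 + (m - 1)·2.
u_{28} = 39; S = 28·(-15 + 39)/2 = 336.

336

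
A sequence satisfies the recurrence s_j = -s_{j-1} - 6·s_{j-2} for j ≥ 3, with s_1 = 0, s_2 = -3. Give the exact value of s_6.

s_3 = 3, s_4 = 15, s_5 = -33, s_6 = -57.

-57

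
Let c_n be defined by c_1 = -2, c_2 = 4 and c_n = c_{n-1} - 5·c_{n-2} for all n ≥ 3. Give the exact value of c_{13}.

Compute successive terms:
c_3 = 14; c_4 = -6; c_5 = -76; …; c_{10} = -3926; c_{11} = 1604; c_{12} = 21234; c_{13} = 13214.

13214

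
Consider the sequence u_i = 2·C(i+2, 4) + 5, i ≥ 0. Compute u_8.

C(10, 4) = 210, so u_8 = 425.

425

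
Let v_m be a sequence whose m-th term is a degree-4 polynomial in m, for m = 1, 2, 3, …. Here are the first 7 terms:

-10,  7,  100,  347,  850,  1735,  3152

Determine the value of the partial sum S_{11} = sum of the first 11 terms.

1st diffs: 17, 93, 247, 503, 885, 1417.
2nd diffs: 76, 154, 256, 382, 532.
3rd diffs: 78, 102, 126, 150.
4th diffs: 24, 24, 24 (constant).
Newton forward-difference form: v_m = -10 + 17·C(m-1,1) + 76·C(m-1,2) + 78·C(m-1,3) + 24·C(m-1,4).
Continuing: 5275, 8302, 12455, 17980.
Summing m = 1..11 (11 terms) gives 50193.

50193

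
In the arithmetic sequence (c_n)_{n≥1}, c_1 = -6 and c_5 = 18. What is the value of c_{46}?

Common difference d = (18 - (-6)) / (5 - 1) = 6.
c_n = -6 + (n - 1)·6.
c_{46} = -6 + 45·6 = 264.

264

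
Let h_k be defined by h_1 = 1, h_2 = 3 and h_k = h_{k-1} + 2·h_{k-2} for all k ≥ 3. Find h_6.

43

Compute successive terms:
h_3 = 5  h_4 = 11  h_5 = 21  h_6 = 43.
(Characteristic roots are 2 and -1.)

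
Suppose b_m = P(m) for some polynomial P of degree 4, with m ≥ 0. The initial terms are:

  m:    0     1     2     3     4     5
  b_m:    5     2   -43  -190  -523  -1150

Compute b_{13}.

-37630

1st diffs: -3, -45, -147, -333, -627.
2nd diffs: -42, -102, -186, -294.
3rd diffs: -60, -84, -108.
4th diffs: -24, -24 (constant).
Newton forward-difference form: b_m = 5 + (-3)·C(m,1) + (-42)·C(m,2) + (-60)·C(m,3) + (-24)·C(m,4).
At m = 13: m = 13, so b_{13} = 5 - 39 - 3276 - 17160 - 17160 = -37630.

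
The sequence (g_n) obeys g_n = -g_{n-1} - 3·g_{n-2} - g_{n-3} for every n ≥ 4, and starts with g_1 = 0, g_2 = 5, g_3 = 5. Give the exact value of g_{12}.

Applying the relation repeatedly:
g_4 = -20;  g_5 = 0;  g_6 = 55;  g_7 = -35;  g_8 = -130;  g_9 = 180;  g_{10} = 245;  g_{11} = -655;  g_{12} = -260.

-260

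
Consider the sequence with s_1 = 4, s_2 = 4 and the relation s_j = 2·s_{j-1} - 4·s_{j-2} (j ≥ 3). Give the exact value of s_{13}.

16384

Applying the relation repeatedly:
s_3 = -8, s_4 = -32, s_5 = -32, …, s_{10} = -2048, s_{11} = -2048, s_{12} = 4096, s_{13} = 16384.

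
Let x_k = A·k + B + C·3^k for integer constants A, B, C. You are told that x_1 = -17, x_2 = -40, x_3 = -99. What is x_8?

-19726

At k = 1, 2, 3: A + B + 3C = -17; 2A + B + 9C = -40; 3A + B + 27C = -99.
Subtracting the first from the second: A + 6C = -23.
Subtracting the second from the third: A + 18C = -59.
Solving: C = -3, A = -5, then B = -3.
Hence x_8 = -5·8 + (-3) + (-3)·6561 = -19726.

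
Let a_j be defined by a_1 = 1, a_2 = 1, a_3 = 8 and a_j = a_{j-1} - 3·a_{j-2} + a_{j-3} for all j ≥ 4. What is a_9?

-23

Applying the relation repeatedly:
a_4 = 6;  a_5 = -17;  a_6 = -27;  a_7 = 30;  a_8 = 94;  a_9 = -23.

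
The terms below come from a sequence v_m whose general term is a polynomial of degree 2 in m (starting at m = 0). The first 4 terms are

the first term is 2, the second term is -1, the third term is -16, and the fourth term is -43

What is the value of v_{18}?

-1888

1st diffs: -3, -15, -27.
2nd diffs: -12, -12 (constant).
Newton forward-difference form: v_m = 2 + (-3)·C(m,1) + (-12)·C(m,2).
At m = 18: m = 18, so v_{18} = 2 - 54 - 1836 = -1888.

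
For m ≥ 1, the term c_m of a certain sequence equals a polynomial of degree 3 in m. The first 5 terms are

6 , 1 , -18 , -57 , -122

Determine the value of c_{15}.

-3522

1st diffs: -5, -19, -39, -65.
2nd diffs: -14, -20, -26.
3rd diffs: -6, -6 (constant).
Newton forward-difference form: c_m = 6 + (-5)·C(m-1,1) + (-14)·C(m-1,2) + (-6)·C(m-1,3).
At m = 15: m-1 = 14, so c_{15} = 6 - 70 - 1274 - 2184 = -3522.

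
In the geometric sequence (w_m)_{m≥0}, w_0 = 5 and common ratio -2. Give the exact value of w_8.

1280

w_m = 5·(-2)^(m-0).
w_8 = 5·(-2)^8 = 1280.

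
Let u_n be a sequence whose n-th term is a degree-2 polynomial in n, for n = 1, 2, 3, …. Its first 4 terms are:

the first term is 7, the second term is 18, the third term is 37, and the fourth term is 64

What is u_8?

252

1st diffs: 11, 19, 27.
2nd diffs: 8, 8 (constant).
Newton forward-difference form: u_n = 7 + 11·C(n-1,1) + 8·C(n-1,2).
At n = 8: n-1 = 7, so u_8 = 7 + 77 + 168 = 252.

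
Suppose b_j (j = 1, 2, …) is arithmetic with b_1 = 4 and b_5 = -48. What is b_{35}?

Common difference d = (-48 - 4) / (5 - 1) = -13.
b_j = 4 + (j - 1)·(-13).
b_{35} = 4 + 34·(-13) = -438.

-438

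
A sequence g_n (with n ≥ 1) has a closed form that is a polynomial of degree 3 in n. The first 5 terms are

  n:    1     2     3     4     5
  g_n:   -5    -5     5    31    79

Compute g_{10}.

859

1st diffs: 0, 10, 26, 48.
2nd diffs: 10, 16, 22.
3rd diffs: 6, 6 (constant).
So g_n = n^3 - n^2 - 4n - 1.
Evaluating at n = 10 gives g_{10} = 859.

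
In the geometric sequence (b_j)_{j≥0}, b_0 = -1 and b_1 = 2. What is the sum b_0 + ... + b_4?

-11

Common ratio r = -2.
b_j = (-1)·(-2)^(j-0).
S = (-1)·((-2)^5 - 1)/(-2 - 1) = (-1)·(-32 - 1)/(-3) = -11.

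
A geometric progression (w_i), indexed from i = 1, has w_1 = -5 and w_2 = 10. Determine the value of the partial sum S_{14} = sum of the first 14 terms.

Common ratio r = -2.
w_i = (-5)·(-2)^(i-1).
S = (-5)·((-2)^14 - 1)/(-2 - 1) = (-5)·(16384 - 1)/(-3) = 27305.

27305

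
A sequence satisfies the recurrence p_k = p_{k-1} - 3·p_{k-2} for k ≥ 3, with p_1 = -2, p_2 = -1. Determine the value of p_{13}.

Step forward from the initial values:
p_3 = 5; p_4 = 8; p_5 = -7; …; p_{10} = -136; p_{11} = -475; p_{12} = -67; p_{13} = 1358.

1358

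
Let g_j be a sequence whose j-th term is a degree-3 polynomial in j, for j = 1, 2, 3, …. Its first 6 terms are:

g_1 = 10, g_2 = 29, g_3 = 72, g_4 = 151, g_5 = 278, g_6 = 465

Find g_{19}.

1st diffs: 19, 43, 79, 127, 187.
2nd diffs: 24, 36, 48, 60.
3rd diffs: 12, 12, 12 (constant).
Newton forward-difference form: g_j = 10 + 19·C(j-1,1) + 24·C(j-1,2) + 12·C(j-1,3).
At j = 19: j-1 = 18, so g_{19} = 10 + 342 + 3672 + 9792 = 13816.

13816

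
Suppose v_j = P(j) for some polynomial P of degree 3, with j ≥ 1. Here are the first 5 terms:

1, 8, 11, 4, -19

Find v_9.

1st diffs: 7, 3, -7, -23.
2nd diffs: -4, -10, -16.
3rd diffs: -6, -6 (constant).
Newton forward-difference form: v_j = 1 + 7·C(j-1,1) + (-4)·C(j-1,2) + (-6)·C(j-1,3).
At j = 9: j-1 = 8, so v_9 = 1 + 56 - 112 - 336 = -391.

-391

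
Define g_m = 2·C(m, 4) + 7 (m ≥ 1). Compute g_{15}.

C(15, 4) = 1365, so g_{15} = 2737.

2737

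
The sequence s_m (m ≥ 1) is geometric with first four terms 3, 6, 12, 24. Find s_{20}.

Common ratio r = 2.
s_m = 3·2^(m-1).
s_{20} = 3·2^19 = 1572864.

1572864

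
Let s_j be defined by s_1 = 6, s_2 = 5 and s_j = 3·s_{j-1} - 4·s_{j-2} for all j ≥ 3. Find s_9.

Step forward from the initial values:
s_3 = -9; s_4 = -47; s_5 = -105; s_6 = -127; s_7 = 39; s_8 = 625; s_9 = 1719.

1719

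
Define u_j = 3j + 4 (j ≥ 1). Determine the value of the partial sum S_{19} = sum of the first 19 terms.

Over j = 1..19: Σj = 190.
Total = (3)·190 + (4)·19 = 646.

646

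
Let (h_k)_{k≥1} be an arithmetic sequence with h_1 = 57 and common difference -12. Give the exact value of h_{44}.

h_k = 57 + (k - 1)·(-12).
h_{44} = 57 + 43·(-12) = -459.

-459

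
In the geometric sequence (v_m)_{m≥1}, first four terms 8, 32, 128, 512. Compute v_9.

Common ratio r = 4.
v_m = 8·4^(m-1).
v_9 = 8·4^8 = 524288.

524288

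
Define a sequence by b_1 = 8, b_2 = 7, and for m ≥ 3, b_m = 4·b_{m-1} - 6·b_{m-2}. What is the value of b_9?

10240

Applying the relation repeatedly:
b_3 = -20; b_4 = -122; b_5 = -368; b_6 = -740; b_7 = -752; b_8 = 1432; b_9 = 10240.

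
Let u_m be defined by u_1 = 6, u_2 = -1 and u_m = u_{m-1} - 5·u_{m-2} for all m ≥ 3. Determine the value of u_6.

Iterate the recurrence:
u_3 = -31;  u_4 = -26;  u_5 = 129;  u_6 = 259.

259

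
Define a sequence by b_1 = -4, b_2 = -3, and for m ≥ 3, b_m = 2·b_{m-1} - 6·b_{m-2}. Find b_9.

5184

Compute successive terms:
b_3 = 18  b_4 = 54  b_5 = 0  b_6 = -324  b_7 = -648  b_8 = 648  b_9 = 5184.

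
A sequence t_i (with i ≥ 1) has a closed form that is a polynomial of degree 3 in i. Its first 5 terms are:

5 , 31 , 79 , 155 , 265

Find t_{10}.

1st diffs: 26, 48, 76, 110.
2nd diffs: 22, 28, 34.
3rd diffs: 6, 6 (constant).
Newton forward-difference form: t_i = 5 + 26·C(i-1,1) + 22·C(i-1,2) + 6·C(i-1,3).
At i = 10: i-1 = 9, so t_{10} = 5 + 234 + 792 + 504 = 1535.

1535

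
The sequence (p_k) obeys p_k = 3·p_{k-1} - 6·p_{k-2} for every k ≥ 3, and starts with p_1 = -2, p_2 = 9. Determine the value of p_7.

Step forward from the initial values:
p_3 = 39  p_4 = 63  p_5 = -45  p_6 = -513  p_7 = -1269.

-1269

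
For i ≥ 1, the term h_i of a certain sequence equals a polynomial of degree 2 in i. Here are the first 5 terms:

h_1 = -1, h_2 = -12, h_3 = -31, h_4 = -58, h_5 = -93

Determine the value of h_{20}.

-1578

1st diffs: -11, -19, -27, -35.
2nd diffs: -8, -8, -8 (constant).
So h_i = -4i^2 + i + 2.
Evaluating at i = 20 gives h_{20} = -1578.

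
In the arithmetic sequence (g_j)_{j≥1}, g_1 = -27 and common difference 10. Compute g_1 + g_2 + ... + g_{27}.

g_j = -27 + (j - 1)·10.
g_{27} = 233; S = 27·(-27 + 233)/2 = 2781.

2781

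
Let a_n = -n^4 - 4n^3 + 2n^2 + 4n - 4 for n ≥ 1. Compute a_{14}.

a_{14} = -1·14^4 - 4·14^3 + 2·14^2 + 4·14 - 4 = -48948.

-48948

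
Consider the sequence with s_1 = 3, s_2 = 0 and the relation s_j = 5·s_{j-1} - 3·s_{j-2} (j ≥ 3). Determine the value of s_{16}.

-1861026885

Applying the relation repeatedly:
s_3 = -9  s_4 = -45  s_5 = -198  …  s_{13} = -23361813  s_{14} = -100520640  s_{15} = -432517761  s_{16} = -1861026885.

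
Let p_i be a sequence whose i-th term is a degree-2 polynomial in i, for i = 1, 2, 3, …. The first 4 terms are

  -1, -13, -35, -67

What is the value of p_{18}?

-1565

1st diffs: -12, -22, -32.
2nd diffs: -10, -10 (constant).
So p_i = -5i^2 + 3i + 1.
Evaluating at i = 18 gives p_{18} = -1565.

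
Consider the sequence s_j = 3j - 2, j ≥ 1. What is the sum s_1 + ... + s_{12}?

Over j = 1..12: Σj = 78.
Total = (3)·78 + (-2)·12 = 210.

210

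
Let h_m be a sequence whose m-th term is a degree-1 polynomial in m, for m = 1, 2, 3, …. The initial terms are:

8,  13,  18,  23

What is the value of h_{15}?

1st diffs: 5, 5, 5 (constant).
So h_m = 5m + 3.
Evaluating at m = 15 gives h_{15} = 78.

78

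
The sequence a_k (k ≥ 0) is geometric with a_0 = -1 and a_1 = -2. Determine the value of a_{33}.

-8589934592

Common ratio r = 2.
a_k = (-1)·2^(k-0).
a_{33} = (-1)·2^33 = -8589934592.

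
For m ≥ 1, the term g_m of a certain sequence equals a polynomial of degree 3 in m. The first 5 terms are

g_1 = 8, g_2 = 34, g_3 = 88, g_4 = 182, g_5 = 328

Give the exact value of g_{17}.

10504

1st diffs: 26, 54, 94, 146.
2nd diffs: 28, 40, 52.
3rd diffs: 12, 12 (constant).
Newton forward-difference form: g_m = 8 + 26·C(m-1,1) + 28·C(m-1,2) + 12·C(m-1,3).
At m = 17: m-1 = 16, so g_{17} = 8 + 416 + 3360 + 6720 = 10504.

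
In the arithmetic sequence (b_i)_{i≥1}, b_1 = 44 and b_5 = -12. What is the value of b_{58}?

Common difference d = (-12 - 44) / (5 - 1) = -14.
b_i = 44 + (i - 1)·(-14).
b_{58} = 44 + 57·(-14) = -754.

-754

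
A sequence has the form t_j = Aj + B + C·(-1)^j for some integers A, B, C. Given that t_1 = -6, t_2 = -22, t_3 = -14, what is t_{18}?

Write the equations: A + B - C = -6; 2A + B + C = -22; 3A + B - C = -14.
Subtracting the first from the second: A + 2C = -16.
Subtracting the second from the third: A - 2C = 8.
Solving: C = -6, A = -4, then B = -8.
Hence t_{18} = -4·18 + (-8) + (-6)·1 = -86.

-86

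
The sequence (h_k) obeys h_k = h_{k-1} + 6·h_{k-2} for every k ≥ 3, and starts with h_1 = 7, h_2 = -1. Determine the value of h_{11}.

Iterate the recurrence:
h_3 = 41, h_4 = 35, h_5 = 281, h_6 = 491, h_7 = 2177, h_8 = 5123, h_9 = 18185, h_{10} = 48923, h_{11} = 158033.
(Characteristic roots are 3 and -2.)

158033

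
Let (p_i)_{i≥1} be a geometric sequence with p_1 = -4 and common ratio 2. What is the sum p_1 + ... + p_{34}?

p_i = (-4)·2^(i-1).
S = (-4)·(2^34 - 1)/(2 - 1) = (-4)·(17179869184 - 1)/(1) = -68719476732.

-68719476732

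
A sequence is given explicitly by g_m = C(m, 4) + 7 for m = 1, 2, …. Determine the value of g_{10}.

C(10, 4) = 210, so g_{10} = 217.

217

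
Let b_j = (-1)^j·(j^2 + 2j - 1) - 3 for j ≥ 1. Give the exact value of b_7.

-65

(-1)^7 = -1; j^2 + 2j - 1 at j=7 is 62; so b_7 = -65.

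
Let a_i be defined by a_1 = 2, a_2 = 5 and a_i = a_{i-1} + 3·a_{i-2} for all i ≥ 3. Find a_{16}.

572714

Step forward from the initial values:
a_3 = 11;  a_4 = 26;  a_5 = 59;  …;  a_{13} = 46898;  a_{14} = 108005;  a_{15} = 248699;  a_{16} = 572714.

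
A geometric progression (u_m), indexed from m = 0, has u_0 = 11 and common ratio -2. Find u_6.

704

u_m = 11·(-2)^(m-0).
u_6 = 11·(-2)^6 = 704.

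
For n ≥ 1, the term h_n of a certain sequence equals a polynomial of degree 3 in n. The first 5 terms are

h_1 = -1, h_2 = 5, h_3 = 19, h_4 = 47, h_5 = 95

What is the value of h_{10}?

845

1st diffs: 6, 14, 28, 48.
2nd diffs: 8, 14, 20.
3rd diffs: 6, 6 (constant).
Newton forward-difference form: h_n = -1 + 6·C(n-1,1) + 8·C(n-1,2) + 6·C(n-1,3).
At n = 10: n-1 = 9, so h_{10} = -1 + 54 + 288 + 504 = 845.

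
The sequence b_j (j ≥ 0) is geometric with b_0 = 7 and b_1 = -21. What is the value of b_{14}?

33480783

Common ratio r = -3.
b_j = 7·(-3)^(j-0).
b_{14} = 7·(-3)^14 = 33480783.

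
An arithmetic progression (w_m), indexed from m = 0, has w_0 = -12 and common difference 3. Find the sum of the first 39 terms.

1755

w_m = -12 + (m - 0)·3.
w_{38} = 102; S = 39·(-12 + 102)/2 = 1755.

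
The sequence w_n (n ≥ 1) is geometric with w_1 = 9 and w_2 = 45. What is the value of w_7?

Common ratio r = 5.
w_n = 9·5^(n-1).
w_7 = 9·5^6 = 140625.

140625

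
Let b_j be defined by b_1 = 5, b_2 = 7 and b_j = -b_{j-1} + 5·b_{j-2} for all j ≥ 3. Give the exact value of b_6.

Step forward from the initial values:
b_3 = 18; b_4 = 17; b_5 = 73; b_6 = 12.

12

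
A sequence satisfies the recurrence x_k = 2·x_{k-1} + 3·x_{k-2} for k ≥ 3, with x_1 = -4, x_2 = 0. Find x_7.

-732

Applying the relation repeatedly:
x_3 = -12, x_4 = -24, x_5 = -84, x_6 = -240, x_7 = -732.
(Characteristic roots are 3 and -1.)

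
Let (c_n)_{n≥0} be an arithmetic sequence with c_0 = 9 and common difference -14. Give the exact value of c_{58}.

-803

c_n = 9 + (n - 0)·(-14).
c_{58} = 9 + 58·(-14) = -803.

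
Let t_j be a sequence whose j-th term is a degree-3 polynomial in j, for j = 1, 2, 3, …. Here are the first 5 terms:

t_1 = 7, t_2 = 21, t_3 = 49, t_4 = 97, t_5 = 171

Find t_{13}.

1st diffs: 14, 28, 48, 74.
2nd diffs: 14, 20, 26.
3rd diffs: 6, 6 (constant).
Newton forward-difference form: t_j = 7 + 14·C(j-1,1) + 14·C(j-1,2) + 6·C(j-1,3).
At j = 13: j-1 = 12, so t_{13} = 7 + 168 + 924 + 1320 = 2419.

2419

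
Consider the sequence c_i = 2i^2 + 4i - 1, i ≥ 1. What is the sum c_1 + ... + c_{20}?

Over i = 1..20: Σi = 210, Σi² = 2870.
Total = (2)·2870 + (4)·210 + (-1)·20 = 6560.

6560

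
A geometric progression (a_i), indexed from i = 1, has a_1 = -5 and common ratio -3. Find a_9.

a_i = (-5)·(-3)^(i-1).
a_9 = (-5)·(-3)^8 = -32805.

-32805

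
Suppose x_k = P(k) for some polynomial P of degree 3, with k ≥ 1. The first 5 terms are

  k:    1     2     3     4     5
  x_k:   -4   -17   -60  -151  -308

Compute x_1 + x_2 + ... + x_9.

1st diffs: -13, -43, -91, -157.
2nd diffs: -30, -48, -66.
3rd diffs: -18, -18 (constant).
Newton forward-difference form: x_k = -4 + (-13)·C(k-1,1) + (-30)·C(k-1,2) + (-18)·C(k-1,3).
Continuing: -549, -892, -1355, -1956.
Summing k = 1..9 (9 terms) gives -5292.

-5292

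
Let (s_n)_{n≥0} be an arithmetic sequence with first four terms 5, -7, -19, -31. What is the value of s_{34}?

Common difference d = -12.
s_n = 5 + (n - 0)·(-12).
s_{34} = 5 + 34·(-12) = -403.

-403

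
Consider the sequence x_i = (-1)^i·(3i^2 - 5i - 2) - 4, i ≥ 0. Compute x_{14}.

(-1)^14 = 1; 3i^2 - 5i - 2 at i=14 is 516; so x_{14} = 512.

512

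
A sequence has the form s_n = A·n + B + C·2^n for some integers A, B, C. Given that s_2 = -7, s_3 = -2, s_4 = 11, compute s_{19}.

Plug in n = 2, 3, 4: 2A + B + 4C = -7; 3A + B + 8C = -2; 4A + B + 16C = 11.
Subtracting the first from the second: A + 4C = 5.
Subtracting the second from the third: A + 8C = 13.
Solving: C = 2, A = -3, then B = -9.
Hence s_{19} = -3·19 + (-9) + 2·524288 = 1048510.

1048510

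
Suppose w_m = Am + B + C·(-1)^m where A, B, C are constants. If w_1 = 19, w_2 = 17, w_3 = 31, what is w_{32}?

Plug in m = 1, 2, 3: A + B - C = 19; 2A + B + C = 17; 3A + B - C = 31.
Subtracting the first from the second: A + 2C = -2.
Subtracting the second from the third: A - 2C = 14.
Solving: C = -4, A = 6, then B = 9.
Therefore w_{32} = 192 + 9 + (-4)·1 = 197.

197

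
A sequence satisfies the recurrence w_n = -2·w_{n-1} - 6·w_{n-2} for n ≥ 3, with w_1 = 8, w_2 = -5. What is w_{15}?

-1921664

Compute successive terms:
w_3 = -38, w_4 = 106, w_5 = 16, …, w_{12} = -149600, w_{13} = 63232, w_{14} = 771136, w_{15} = -1921664.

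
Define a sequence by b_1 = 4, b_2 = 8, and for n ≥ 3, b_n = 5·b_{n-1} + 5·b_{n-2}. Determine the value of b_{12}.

Step forward from the initial values:
b_3 = 60;  b_4 = 340;  b_5 = 2000;  b_6 = 11700;  b_7 = 68500;  b_8 = 401000;  b_9 = 2347500;  b_{10} = 13742500;  b_{11} = 80450000;  b_{12} = 470962500.

470962500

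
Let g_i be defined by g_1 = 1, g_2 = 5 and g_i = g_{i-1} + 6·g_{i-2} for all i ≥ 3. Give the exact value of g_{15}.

6689603

Iterate the recurrence:
g_3 = 11;  g_4 = 41;  g_5 = 107;  …;  g_{12} = 248825;  g_{13} = 742379;  g_{14} = 2235329;  g_{15} = 6689603.
(Characteristic roots are 3 and -2.)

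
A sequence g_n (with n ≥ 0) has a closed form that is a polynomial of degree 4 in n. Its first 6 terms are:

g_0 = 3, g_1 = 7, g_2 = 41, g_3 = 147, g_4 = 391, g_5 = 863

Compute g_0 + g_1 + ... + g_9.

18678

1st diffs: 4, 34, 106, 244, 472.
2nd diffs: 30, 72, 138, 228.
3rd diffs: 42, 66, 90.
4th diffs: 24, 24 (constant).
Newton forward-difference form: g_n = 3 + 4·C(n,1) + 30·C(n,2) + 42·C(n,3) + 24·C(n,4).
Continuing: 1677, 2971, 4907, 7671.
Summing n = 0..9 (10 terms) gives 18678.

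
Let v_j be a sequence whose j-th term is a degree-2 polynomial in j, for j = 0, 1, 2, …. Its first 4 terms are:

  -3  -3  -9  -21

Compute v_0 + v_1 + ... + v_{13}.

-2226

1st diffs: 0, -6, -12.
2nd diffs: -6, -6 (constant).
Newton forward-difference form: v_j = -3 + (-6)·C(j,2).
Continuing: …, -39, -63, -93, -129, …, v_{13} = -471.
Summing j = 0..13 (14 terms) gives -2226.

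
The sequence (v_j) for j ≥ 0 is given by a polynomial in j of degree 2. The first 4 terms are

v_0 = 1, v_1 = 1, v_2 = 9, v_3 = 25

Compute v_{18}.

1225

1st diffs: 0, 8, 16.
2nd diffs: 8, 8 (constant).
Newton forward-difference form: v_j = 1 + 8·C(j,2).
At j = 18: j = 18, so v_{18} = 1 + 1224 = 1225.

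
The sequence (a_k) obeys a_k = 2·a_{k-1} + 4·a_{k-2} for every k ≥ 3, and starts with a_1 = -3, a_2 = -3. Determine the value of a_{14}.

a_3 = -18, a_4 = -48, a_5 = -168, …, a_{11} = -188928, a_{12} = -611328, a_{13} = -1978368, a_{14} = -6402048.

-6402048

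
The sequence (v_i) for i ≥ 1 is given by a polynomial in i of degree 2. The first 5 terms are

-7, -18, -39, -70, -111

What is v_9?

-375

1st diffs: -11, -21, -31, -41.
2nd diffs: -10, -10, -10 (constant).
So v_i = -5i^2 + 4i - 6.
Evaluating at i = 9 gives v_9 = -375.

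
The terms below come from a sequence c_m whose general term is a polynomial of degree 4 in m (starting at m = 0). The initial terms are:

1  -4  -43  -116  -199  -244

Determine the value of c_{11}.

1st diffs: -5, -39, -73, -83, -45.
2nd diffs: -34, -34, -10, 38.
3rd diffs: 0, 24, 48.
4th diffs: 24, 24 (constant).
Newton forward-difference form: c_m = 1 + (-5)·C(m,1) + (-34)·C(m,2) + 24·C(m,4).
At m = 11: m = 11, so c_{11} = 1 - 55 - 1870 + 7920 = 5996.

5996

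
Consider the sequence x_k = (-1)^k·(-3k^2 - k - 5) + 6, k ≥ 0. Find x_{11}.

(-1)^11 = -1; -3k^2 - k - 5 at k=11 is -379; so x_{11} = 385.

385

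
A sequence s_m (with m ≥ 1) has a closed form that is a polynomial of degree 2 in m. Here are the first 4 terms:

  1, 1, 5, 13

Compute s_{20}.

685

1st diffs: 0, 4, 8.
2nd diffs: 4, 4 (constant).
Newton forward-difference form: s_m = 1 + 4·C(m-1,2).
At m = 20: m-1 = 19, so s_{20} = 1 + 684 = 685.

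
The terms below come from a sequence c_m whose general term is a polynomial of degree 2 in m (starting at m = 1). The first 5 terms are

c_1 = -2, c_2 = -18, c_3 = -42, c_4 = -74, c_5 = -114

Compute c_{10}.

1st diffs: -16, -24, -32, -40.
2nd diffs: -8, -8, -8 (constant).
So c_m = -4m^2 - 4m + 6.
Evaluating at m = 10 gives c_{10} = -434.

-434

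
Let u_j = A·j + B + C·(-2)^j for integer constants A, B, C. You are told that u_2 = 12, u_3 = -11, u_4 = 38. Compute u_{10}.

The three given values yield: 2A + B + 4C = 12; 3A + B - 8C = -11; 4A + B + 16C = 38.
Subtracting the first from the second: A - 12C = -23.
Subtracting the second from the third: A + 24C = 49.
Solving: C = 2, A = 1, then B = 2.
Hence u_{10} = 1·10 + 2 + 2·1024 = 2060.

2060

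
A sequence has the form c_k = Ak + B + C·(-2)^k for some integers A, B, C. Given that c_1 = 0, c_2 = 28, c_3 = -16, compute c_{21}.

-8388520

At k = 1, 2, 3: A + B - 2C = 0; 2A + B + 4C = 28; 3A + B - 8C = -16.
Subtracting the first from the second: A + 6C = 28.
Subtracting the second from the third: A - 12C = -44.
Solving: C = 4, A = 4, then B = 4.
Therefore c_{21} = 84 + 4 + 4·(-2097152) = -8388520.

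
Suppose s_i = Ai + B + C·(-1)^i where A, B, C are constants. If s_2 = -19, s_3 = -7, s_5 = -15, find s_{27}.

Write the equations: 2A + B + C = -19; 3A + B - C = -7; 5A + B - C = -15.
Subtracting the first from the second: A - 2C = 12.
Subtracting the second from the third: 2A = -8.
Solving: C = -8, A = -4, then B = -3.
So s_i = -4·i + (-3) + (-8)·(-1)^i; at i=27 this is -103.

-103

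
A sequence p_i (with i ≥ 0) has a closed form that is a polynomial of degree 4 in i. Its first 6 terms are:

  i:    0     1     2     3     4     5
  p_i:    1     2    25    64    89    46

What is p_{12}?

1st diffs: 1, 23, 39, 25, -43.
2nd diffs: 22, 16, -14, -68.
3rd diffs: -6, -30, -54.
4th diffs: -24, -24 (constant).
So p_i = -i^4 + 5i^3 + 3i^2 - 6i + 1.
Evaluating at i = 12 gives p_{12} = -11735.

-11735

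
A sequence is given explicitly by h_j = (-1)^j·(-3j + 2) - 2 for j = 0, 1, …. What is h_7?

(-1)^7 = -1; -3j + 2 at j=7 is -19; so h_7 = 17.

17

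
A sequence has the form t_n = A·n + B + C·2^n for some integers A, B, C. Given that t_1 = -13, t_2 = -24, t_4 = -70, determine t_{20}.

At n = 1, 2, 4: A + B + 2C = -13; 2A + B + 4C = -24; 4A + B + 16C = -70.
Subtracting the first from the second: A + 2C = -11.
Subtracting the second from the third: 2A + 12C = -46.
Solving: C = -3, A = -5, then B = -2.
Hence t_{20} = -5·20 + (-2) + (-3)·1048576 = -3145830.

-3145830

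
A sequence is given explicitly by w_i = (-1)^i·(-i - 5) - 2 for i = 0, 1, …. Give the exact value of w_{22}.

-29

(-1)^22 = 1; -i - 5 at i=22 is -27; so w_{22} = -29.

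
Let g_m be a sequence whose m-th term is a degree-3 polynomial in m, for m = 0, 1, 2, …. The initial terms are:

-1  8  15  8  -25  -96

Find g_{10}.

1st diffs: 9, 7, -7, -33, -71.
2nd diffs: -2, -14, -26, -38.
3rd diffs: -12, -12, -12 (constant).
Newton forward-difference form: g_m = -1 + 9·C(m,1) + (-2)·C(m,2) + (-12)·C(m,3).
At m = 10: m = 10, so g_{10} = -1 + 90 - 90 - 1440 = -1441.

-1441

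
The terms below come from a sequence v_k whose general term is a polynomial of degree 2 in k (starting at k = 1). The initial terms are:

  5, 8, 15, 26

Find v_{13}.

1st diffs: 3, 7, 11.
2nd diffs: 4, 4 (constant).
Newton forward-difference form: v_k = 5 + 3·C(k-1,1) + 4·C(k-1,2).
At k = 13: k-1 = 12, so v_{13} = 5 + 36 + 264 = 305.

305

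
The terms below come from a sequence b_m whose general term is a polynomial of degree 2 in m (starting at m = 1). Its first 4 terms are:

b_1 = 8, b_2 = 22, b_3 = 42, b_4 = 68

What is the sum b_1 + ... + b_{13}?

1st diffs: 14, 20, 26.
2nd diffs: 6, 6 (constant).
Newton forward-difference form: b_m = 8 + 14·C(m-1,1) + 6·C(m-1,2).
Continuing: …, 100, 138, 182, 232, …, b_{13} = 572.
Summing m = 1..13 (13 terms) gives 2912.

2912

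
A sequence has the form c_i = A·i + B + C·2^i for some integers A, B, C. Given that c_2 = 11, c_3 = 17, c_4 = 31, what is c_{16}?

131047

The three given values yield: 2A + B + 4C = 11; 3A + B + 8C = 17; 4A + B + 16C = 31.
Subtracting the first from the second: A + 4C = 6.
Subtracting the second from the third: A + 8C = 14.
Solving: C = 2, A = -2, then B = 7.
So c_i = -2·i + 7 + 2·2^i; at i=16 this is 131047.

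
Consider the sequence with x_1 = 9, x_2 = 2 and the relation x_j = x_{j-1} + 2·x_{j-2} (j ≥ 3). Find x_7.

x_3 = 20;  x_4 = 24;  x_5 = 64;  x_6 = 112;  x_7 = 240.
(Characteristic roots are 2 and -1.)

240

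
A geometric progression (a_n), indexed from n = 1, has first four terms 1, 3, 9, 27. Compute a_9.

Common ratio r = 3.
a_n = 1·3^(n-1).
a_9 = 1·3^8 = 6561.

6561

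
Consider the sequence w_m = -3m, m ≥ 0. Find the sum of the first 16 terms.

Over m = 0..15: Σm = 120.
Total = (-3)·120 = -360.

-360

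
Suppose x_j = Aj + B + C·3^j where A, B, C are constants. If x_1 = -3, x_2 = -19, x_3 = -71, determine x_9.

-59027

At j = 1, 2, 3: A + B + 3C = -3; 2A + B + 9C = -19; 3A + B + 27C = -71.
Subtracting the first from the second: A + 6C = -16.
Subtracting the second from the third: A + 18C = -52.
Solving: C = -3, A = 2, then B = 4.
So x_j = 2·j + 4 + (-3)·3^j; at j=9 this is -59027.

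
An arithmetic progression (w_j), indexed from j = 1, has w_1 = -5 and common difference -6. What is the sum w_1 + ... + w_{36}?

w_j = -5 + (j - 1)·(-6).
w_{36} = -215; S = 36·(-5 + (-215))/2 = -3960.

-3960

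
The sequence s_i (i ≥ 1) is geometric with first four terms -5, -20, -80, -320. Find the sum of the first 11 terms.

-6990505

Common ratio r = 4.
s_i = (-5)·4^(i-1).
S = (-5)·(4^11 - 1)/(4 - 1) = (-5)·(4194304 - 1)/(3) = -6990505.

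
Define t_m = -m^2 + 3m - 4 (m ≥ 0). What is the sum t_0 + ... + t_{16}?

Over m = 0..16: Σm = 136, Σm² = 1496.
Total = (-1)·1496 + (3)·136 + (-4)·17 = -1156.

-1156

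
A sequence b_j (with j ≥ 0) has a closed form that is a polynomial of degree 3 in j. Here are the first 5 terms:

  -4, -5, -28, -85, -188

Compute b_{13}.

1st diffs: -1, -23, -57, -103.
2nd diffs: -22, -34, -46.
3rd diffs: -12, -12 (constant).
Newton forward-difference form: b_j = -4 + (-1)·C(j,1) + (-22)·C(j,2) + (-12)·C(j,3).
At j = 13: j = 13, so b_{13} = -4 - 13 - 1716 - 3432 = -5165.

-5165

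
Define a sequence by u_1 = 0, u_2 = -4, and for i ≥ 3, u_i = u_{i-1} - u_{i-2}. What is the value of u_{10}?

Compute successive terms:
u_3 = -4;  u_4 = 0;  u_5 = 4;  u_6 = 4;  u_7 = 0;  u_8 = -4;  u_9 = -4;  u_{10} = 0.

0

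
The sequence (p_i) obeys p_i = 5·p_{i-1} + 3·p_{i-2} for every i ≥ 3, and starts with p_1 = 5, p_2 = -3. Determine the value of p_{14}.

-223841187

p_3 = 0; p_4 = -9; p_5 = -45; …; p_{11} = -1315485; p_{12} = -7289604; p_{13} = -40394475; p_{14} = -223841187.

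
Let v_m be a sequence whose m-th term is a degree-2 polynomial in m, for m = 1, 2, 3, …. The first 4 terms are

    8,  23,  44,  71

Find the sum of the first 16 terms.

1st diffs: 15, 21, 27.
2nd diffs: 6, 6 (constant).
Newton forward-difference form: v_m = 8 + 15·C(m-1,1) + 6·C(m-1,2).
Continuing: …, 104, 143, 188, 239, …, v_{16} = 863.
Summing m = 1..16 (16 terms) gives 5288.

5288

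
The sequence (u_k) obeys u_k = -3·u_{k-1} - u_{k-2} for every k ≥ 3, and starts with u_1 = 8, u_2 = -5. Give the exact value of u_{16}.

Compute successive terms:
u_3 = 7;  u_4 = -16;  u_5 = 41;  …;  u_{13} = 90152;  u_{14} = -236021;  u_{15} = 617911;  u_{16} = -1617712.

-1617712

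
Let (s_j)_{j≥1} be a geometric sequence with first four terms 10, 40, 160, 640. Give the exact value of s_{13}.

Common ratio r = 4.
s_j = 10·4^(j-1).
s_{13} = 10·4^12 = 167772160.

167772160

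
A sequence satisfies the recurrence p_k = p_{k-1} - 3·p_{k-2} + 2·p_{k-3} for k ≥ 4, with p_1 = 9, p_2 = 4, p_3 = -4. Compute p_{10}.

Iterate the recurrence:
p_4 = 2  p_5 = 22  p_6 = 8  p_7 = -54  p_8 = -34  p_9 = 144  p_{10} = 138.

138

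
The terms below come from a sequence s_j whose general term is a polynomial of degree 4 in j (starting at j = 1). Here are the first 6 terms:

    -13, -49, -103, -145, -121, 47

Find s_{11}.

1st diffs: -36, -54, -42, 24, 168.
2nd diffs: -18, 12, 66, 144.
3rd diffs: 30, 54, 78.
4th diffs: 24, 24 (constant).
So s_j = j^4 - 5j^3 - 4j^2 - 4j - 1.
Evaluating at j = 11 gives s_{11} = 7457.

7457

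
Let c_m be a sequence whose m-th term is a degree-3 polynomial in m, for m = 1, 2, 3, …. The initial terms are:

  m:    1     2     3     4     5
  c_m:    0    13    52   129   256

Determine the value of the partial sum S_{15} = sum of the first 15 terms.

1st diffs: 13, 39, 77, 127.
2nd diffs: 26, 38, 50.
3rd diffs: 12, 12 (constant).
Newton forward-difference form: c_m = 13·C(m-1,1) + 26·C(m-1,2) + 12·C(m-1,3).
Continuing: …, 445, 708, 1057, 1504, …, c_{15} = 6916.
Summing m = 1..15 (15 terms) gives 29575.

29575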